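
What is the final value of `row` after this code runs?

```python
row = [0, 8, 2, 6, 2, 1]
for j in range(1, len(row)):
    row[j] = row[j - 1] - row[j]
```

[0, -8, -10, -16, -18, -19]

j=1: row[1] = 0-8 = -8 → [0, -8, 2, 6, 2, 1]
j=2: row[2] = (-8)-2 = -10 → [0, -8, -10, 6, 2, 1]
j=3: row[3] = (-10)-6 = -16 → [0, -8, -10, -16, 2, 1]
j=4: row[4] = (-16)-2 = -18 → [0, -8, -10, -16, -18, 1]
j=5: row[5] = (-18)-1 = -19 → [0, -8, -10, -16, -18, -19]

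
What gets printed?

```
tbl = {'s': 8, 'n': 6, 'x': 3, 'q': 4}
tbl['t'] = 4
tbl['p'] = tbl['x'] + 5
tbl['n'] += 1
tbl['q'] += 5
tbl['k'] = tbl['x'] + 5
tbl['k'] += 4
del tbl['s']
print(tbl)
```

tbl['t'] = 4 → {'s': 8, 'n': 6, 'x': 3, 'q': 4, 't': 4}
tbl['p'] = tbl['x']+5 = 8 → {'s': 8, 'n': 6, 'x': 3, 'q': 4, 't': 4, 'p': 8}
tbl['n'] = 6+1 = 7 → {'s': 8, 'n': 7, 'x': 3, 'q': 4, 't': 4, 'p': 8}
tbl['q'] = 4+5 = 9 → {'s': 8, 'n': 7, 'x': 3, 'q': 9, 't': 4, 'p': 8}
tbl['k'] = tbl['x']+5 = 8 → {'s': 8, 'n': 7, 'x': 3, 'q': 9, 't': 4, 'p': 8, 'k': 8}
tbl['k'] = 8+4 = 12 → {'s': 8, 'n': 7, 'x': 3, 'q': 9, 't': 4, 'p': 8, 'k': 12}
del 's' → {'n': 7, 'x': 3, 'q': 9, 't': 4, 'p': 8, 'k': 12}

{'n': 7, 'x': 3, 'q': 9, 't': 4, 'p': 8, 'k': 12}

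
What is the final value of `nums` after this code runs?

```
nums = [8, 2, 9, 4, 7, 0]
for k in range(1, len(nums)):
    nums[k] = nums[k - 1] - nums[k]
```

k=1: nums[1] = 8-2 = 6 → [8, 6, 9, 4, 7, 0]
k=2: nums[2] = 6-9 = -3 → [8, 6, -3, 4, 7, 0]
k=3: nums[3] = (-3)-4 = -7 → [8, 6, -3, -7, 7, 0]
k=4: nums[4] = (-7)-7 = -14 → [8, 6, -3, -7, -14, 0]
k=5: nums[5] = (-14)-0 = -14 → [8, 6, -3, -7, -14, -14]

[8, 6, -3, -7, -14, -14]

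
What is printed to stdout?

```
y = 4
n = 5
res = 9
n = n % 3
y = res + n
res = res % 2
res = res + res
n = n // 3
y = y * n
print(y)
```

0

n = 5%3 = 2
y = 9+2 = 11
res = 9%2 = 1
res = 1+1 = 2
n = 2//3 = 0
y = 11*0 = 0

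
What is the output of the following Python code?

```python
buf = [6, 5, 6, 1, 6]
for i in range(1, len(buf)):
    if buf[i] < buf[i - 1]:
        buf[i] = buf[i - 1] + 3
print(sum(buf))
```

60

i=1: 5<6, buf[1] = 6+3 = 9 → [6, 9, 6, 1, 6]
i=2: 6<9, buf[2] = 9+3 = 12 → [6, 9, 12, 1, 6]
i=3: 1<12, buf[3] = 12+3 = 15 → [6, 9, 12, 15, 6]
i=4: 6<15, buf[4] = 15+3 = 18 → [6, 9, 12, 15, 18]
sum = 60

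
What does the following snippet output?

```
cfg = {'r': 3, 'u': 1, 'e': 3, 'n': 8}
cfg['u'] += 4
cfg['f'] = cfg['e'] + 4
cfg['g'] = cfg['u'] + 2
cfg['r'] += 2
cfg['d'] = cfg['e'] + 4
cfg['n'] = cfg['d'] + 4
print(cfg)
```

{'r': 5, 'u': 5, 'e': 3, 'n': 11, 'f': 7, 'g': 7, 'd': 7}

cfg['u'] = 1+4 = 5 → {'r': 3, 'u': 5, 'e': 3, 'n': 8}
cfg['f'] = cfg['e']+4 = 7 → {'r': 3, 'u': 5, 'e': 3, 'n': 8, 'f': 7}
cfg['g'] = cfg['u']+2 = 7 → {'r': 3, 'u': 5, 'e': 3, 'n': 8, 'f': 7, 'g': 7}
cfg['r'] = 3+2 = 5 → {'r': 5, 'u': 5, 'e': 3, 'n': 8, 'f': 7, 'g': 7}
cfg['d'] = cfg['e']+4 = 7 → {'r': 5, 'u': 5, 'e': 3, 'n': 8, 'f': 7, 'g': 7, 'd': 7}
cfg['n'] = cfg['d']+4 = 11 → {'r': 5, 'u': 5, 'e': 3, 'n': 11, 'f': 7, 'g': 7, 'd': 7}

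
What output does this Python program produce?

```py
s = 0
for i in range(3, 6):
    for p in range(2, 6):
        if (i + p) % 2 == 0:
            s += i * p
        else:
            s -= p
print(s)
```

68

i=3,p=2: odd sum, s = 0-2 = -2
i=3,p=3: even sum, s = (-2)+9 = 7
i=3,p=4: odd sum, s = 7-4 = 3
i=3,p=5: even sum, s = 3+15 = 18
i=4,p=2: even sum, s = 18+8 = 26
i=4,p=3: odd sum, s = 26-3 = 23
i=4,p=4: even sum, s = 23+16 = 39
i=4,p=5: odd sum, s = 39-5 = 34
i=5,p=2: odd sum, s = 34-2 = 32
i=5,p=3: even sum, s = 32+15 = 47
i=5,p=4: odd sum, s = 47-4 = 43
i=5,p=5: even sum, s = 43+25 = 68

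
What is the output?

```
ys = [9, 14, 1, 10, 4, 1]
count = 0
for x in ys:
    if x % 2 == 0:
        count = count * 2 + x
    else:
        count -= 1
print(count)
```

x=9: not even, count = 0-1 = -1
x=14: even, count = (-1)*2+14 = 12
x=1: not even, count = 12-1 = 11
x=10: even, count = 11*2+10 = 32
x=4: even, count = 32*2+4 = 68
x=1: not even, count = 68-1 = 67

67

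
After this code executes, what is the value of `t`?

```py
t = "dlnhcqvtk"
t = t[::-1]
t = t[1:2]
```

reverse → 'ktvqchnld'
slice [1:2] → 't'

't'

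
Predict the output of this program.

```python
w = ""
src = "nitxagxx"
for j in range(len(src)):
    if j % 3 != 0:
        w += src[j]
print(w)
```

itagx

j=0: skip
j=1: add 'i' → 'i'
j=2: add 't' → 'it'
j=3: skip
j=4: add 'a' → 'ita'
j=5: add 'g' → 'itag'
j=6: skip
j=7: add 'x' → 'itagx'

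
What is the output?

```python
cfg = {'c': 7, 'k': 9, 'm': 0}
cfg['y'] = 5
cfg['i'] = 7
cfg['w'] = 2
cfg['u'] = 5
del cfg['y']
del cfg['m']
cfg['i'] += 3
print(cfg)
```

{'c': 7, 'k': 9, 'i': 10, 'w': 2, 'u': 5}

cfg['y'] = 5 → {'c': 7, 'k': 9, 'm': 0, 'y': 5}
cfg['i'] = 7 → {'c': 7, 'k': 9, 'm': 0, 'y': 5, 'i': 7}
cfg['w'] = 2 → {'c': 7, 'k': 9, 'm': 0, 'y': 5, 'i': 7, 'w': 2}
cfg['u'] = 5 → {'c': 7, 'k': 9, 'm': 0, 'y': 5, 'i': 7, 'w': 2, 'u': 5}
del 'y' → {'c': 7, 'k': 9, 'm': 0, 'i': 7, 'w': 2, 'u': 5}
del 'm' → {'c': 7, 'k': 9, 'i': 7, 'w': 2, 'u': 5}
cfg['i'] = 7+3 = 10 → {'c': 7, 'k': 9, 'i': 10, 'w': 2, 'u': 5}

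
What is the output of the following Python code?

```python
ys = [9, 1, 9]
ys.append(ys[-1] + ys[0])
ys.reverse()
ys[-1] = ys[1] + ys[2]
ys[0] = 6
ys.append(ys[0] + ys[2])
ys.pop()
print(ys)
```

append ys[-1]+ys[0] = 9+9 = 18 → [9, 1, 9, 18]
reverse → [18, 9, 1, 9]
ys[-1] = ys[1]+ys[2] = 9+1 = 10 → [18, 9, 1, 10]
ys[0] = 6 → [6, 9, 1, 10]
append ys[0]+ys[2] = 6+1 = 7 → [6, 9, 1, 10, 7]
pop() removes 7 → [6, 9, 1, 10]

[6, 9, 1, 10]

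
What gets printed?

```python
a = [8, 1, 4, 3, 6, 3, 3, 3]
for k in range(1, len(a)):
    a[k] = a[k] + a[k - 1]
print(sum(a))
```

152

k=1: a[1] = 1+8 = 9 → [8, 9, 4, 3, 6, 3, 3, 3]
k=2: a[2] = 4+9 = 13 → [8, 9, 13, 3, 6, 3, 3, 3]
k=3: a[3] = 3+13 = 16 → [8, 9, 13, 16, 6, 3, 3, 3]
k=4: a[4] = 6+16 = 22 → [8, 9, 13, 16, 22, 3, 3, 3]
k=5: a[5] = 3+22 = 25 → [8, 9, 13, 16, 22, 25, 3, 3]
k=6: a[6] = 3+25 = 28 → [8, 9, 13, 16, 22, 25, 28, 3]
k=7: a[7] = 3+28 = 31 → [8, 9, 13, 16, 22, 25, 28, 31]
sum = 152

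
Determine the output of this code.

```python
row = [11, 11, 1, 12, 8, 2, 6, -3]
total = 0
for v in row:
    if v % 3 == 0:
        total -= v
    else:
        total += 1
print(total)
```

-10

v=11: not %3==0, total = 0+1 = 1
v=11: not %3==0, total = 1+1 = 2
v=1: not %3==0, total = 2+1 = 3
v=12: %3==0, total = 3-12 = -9
v=8: not %3==0, total = (-9)+1 = -8
v=2: not %3==0, total = (-8)+1 = -7
v=6: %3==0, total = (-7)-6 = -13
v=-3: %3==0, total = (-13)-(-3) = -10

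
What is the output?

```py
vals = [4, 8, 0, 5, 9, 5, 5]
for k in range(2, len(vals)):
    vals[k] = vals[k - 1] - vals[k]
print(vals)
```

k=2: vals[2] = 8-0 = 8 → [4, 8, 8, 5, 9, 5, 5]
k=3: vals[3] = 8-5 = 3 → [4, 8, 8, 3, 9, 5, 5]
k=4: vals[4] = 3-9 = -6 → [4, 8, 8, 3, -6, 5, 5]
k=5: vals[5] = (-6)-5 = -11 → [4, 8, 8, 3, -6, -11, 5]
k=6: vals[6] = (-11)-5 = -16 → [4, 8, 8, 3, -6, -11, -16]

[4, 8, 8, 3, -6, -11, -16]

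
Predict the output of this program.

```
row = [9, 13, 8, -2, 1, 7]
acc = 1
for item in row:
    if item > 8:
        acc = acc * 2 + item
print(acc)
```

item=9: >8, acc = 1*2+9 = 11
item=13: >8, acc = 11*2+13 = 35
item=8: not >8
item=-2: not >8
item=1: not >8
item=7: not >8

35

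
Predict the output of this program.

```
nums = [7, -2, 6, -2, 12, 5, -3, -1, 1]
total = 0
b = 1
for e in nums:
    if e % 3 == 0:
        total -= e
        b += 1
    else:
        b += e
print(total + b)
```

-3

e=7: not %3==0; b=8
e=-2: not %3==0; b=6
e=6: %3==0, total = 0-6 = -6; b=7
e=-2: not %3==0; b=5
e=12: %3==0, total = (-6)-12 = -18; b=6
e=5: not %3==0; b=11
e=-3: %3==0, total = (-18)-(-3) = -15; b=12
e=-1: not %3==0; b=11
e=1: not %3==0; b=12
total+b = (-15)+12 = -3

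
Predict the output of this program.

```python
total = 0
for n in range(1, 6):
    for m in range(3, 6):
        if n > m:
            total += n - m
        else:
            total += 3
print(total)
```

n=1,m=3: not 1>3, total = 0+3 = 3
n=1,m=4: not 1>4, total = 3+3 = 6
n=1,m=5: not 1>5, total = 6+3 = 9
n=2,m=3: not 2>3, total = 9+3 = 12
n=2,m=4: not 2>4, total = 12+3 = 15
n=2,m=5: not 2>5, total = 15+3 = 18
n=3,m=3: not 3>3, total = 18+3 = 21
n=3,m=4: not 3>4, total = 21+3 = 24
n=3,m=5: not 3>5, total = 24+3 = 27
n=4,m=3: 4>3, total = 27+1 = 28
n=4,m=4: not 4>4, total = 28+3 = 31
n=4,m=5: not 4>5, total = 31+3 = 34
n=5,m=3: 5>3, total = 34+2 = 36
n=5,m=4: 5>4, total = 36+1 = 37
n=5,m=5: not 5>5, total = 37+3 = 40

40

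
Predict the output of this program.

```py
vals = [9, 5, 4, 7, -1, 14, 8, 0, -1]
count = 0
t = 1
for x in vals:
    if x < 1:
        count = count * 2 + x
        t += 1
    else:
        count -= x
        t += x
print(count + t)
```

-242

x=9: not <1, count = 0-9 = -9; t=10
x=5: not <1, count = (-9)-5 = -14; t=15
x=4: not <1, count = (-14)-4 = -18; t=19
x=7: not <1, count = (-18)-7 = -25; t=26
x=-1: <1, count = (-25)*2+(-1) = -51; t=27
x=14: not <1, count = (-51)-14 = -65; t=41
x=8: not <1, count = (-65)-8 = -73; t=49
x=0: <1, count = (-73)*2+0 = -146; t=50
x=-1: <1, count = (-146)*2+(-1) = -293; t=51
count+t = (-293)+51 = -242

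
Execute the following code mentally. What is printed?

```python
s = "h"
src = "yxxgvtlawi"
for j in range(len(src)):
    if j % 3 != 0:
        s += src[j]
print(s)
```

hxxvtaw

j=0: skip
j=1: add 'x' → 'hx'
j=2: add 'x' → 'hxx'
j=3: skip
j=4: add 'v' → 'hxxv'
j=5: add 't' → 'hxxvt'
j=6: skip
j=7: add 'a' → 'hxxvta'
j=8: add 'w' → 'hxxvtaw'
j=9: skip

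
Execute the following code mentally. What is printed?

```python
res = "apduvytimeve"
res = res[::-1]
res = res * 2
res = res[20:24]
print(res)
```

udpa

reverse → 'evemityvudpa'
repeat ×2 → 'evemityvudpaevemityvudpa'
slice [20:24] → 'udpa'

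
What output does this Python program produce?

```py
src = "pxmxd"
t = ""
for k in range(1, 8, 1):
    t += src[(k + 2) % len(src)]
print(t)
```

xdpxmxd

k=1: add src[3]='x' → 'x'
k=2: add src[4]='d' → 'xd'
k=3: add src[0]='p' → 'xdp'
k=4: add src[1]='x' → 'xdpx'
k=5: add src[2]='m' → 'xdpxm'
k=6: add src[3]='x' → 'xdpxmx'
k=7: add src[4]='d' → 'xdpxmxd'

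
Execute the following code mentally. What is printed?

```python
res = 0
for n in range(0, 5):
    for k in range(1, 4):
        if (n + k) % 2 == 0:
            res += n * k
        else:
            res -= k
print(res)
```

n=0,k=1: odd sum, res = 0-1 = -1
n=0,k=2: even sum, res = (-1)+0 = -1
n=0,k=3: odd sum, res = (-1)-3 = -4
n=1,k=1: even sum, res = (-4)+1 = -3
n=1,k=2: odd sum, res = (-3)-2 = -5
n=1,k=3: even sum, res = (-5)+3 = -2
n=2,k=1: odd sum, res = (-2)-1 = -3
n=2,k=2: even sum, res = (-3)+4 = 1
n=2,k=3: odd sum, res = 1-3 = -2
n=3,k=1: even sum, res = (-2)+3 = 1
n=3,k=2: odd sum, res = 1-2 = -1
n=3,k=3: even sum, res = (-1)+9 = 8
n=4,k=1: odd sum, res = 8-1 = 7
n=4,k=2: even sum, res = 7+8 = 15
n=4,k=3: odd sum, res = 15-3 = 12

12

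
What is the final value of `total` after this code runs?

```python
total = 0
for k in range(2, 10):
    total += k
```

44

k=2: total = 0+2 = 2
k=3: total = 2+3 = 5
k=4: total = 5+4 = 9
k=5: total = 9+5 = 14
k=6: total = 14+6 = 20
k=7: total = 20+7 = 27
k=8: total = 27+8 = 35
k=9: total = 35+9 = 44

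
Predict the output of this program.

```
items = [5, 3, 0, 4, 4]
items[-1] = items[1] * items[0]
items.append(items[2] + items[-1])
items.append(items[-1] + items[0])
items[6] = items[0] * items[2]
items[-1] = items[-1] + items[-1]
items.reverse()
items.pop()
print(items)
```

[0, 15, 15, 4, 0, 3]

items[-1] = items[1]*items[0] = 3*5 = 15 → [5, 3, 0, 4, 15]
append items[2]+items[-1] = 0+15 = 15 → [5, 3, 0, 4, 15, 15]
append items[-1]+items[0] = 15+5 = 20 → [5, 3, 0, 4, 15, 15, 20]
items[6] = items[0]*items[2] = 5*0 = 0 → [5, 3, 0, 4, 15, 15, 0]
items[-1] = items[-1]+items[-1] = 0+0 = 0 → [5, 3, 0, 4, 15, 15, 0]
reverse → [0, 15, 15, 4, 0, 3, 5]
pop() removes 5 → [0, 15, 15, 4, 0, 3]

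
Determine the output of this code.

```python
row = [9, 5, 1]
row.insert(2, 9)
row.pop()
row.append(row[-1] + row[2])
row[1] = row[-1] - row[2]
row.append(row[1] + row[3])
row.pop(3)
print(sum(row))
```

54

insert 9 at 2 → [9, 5, 9, 1]
pop() removes 1 → [9, 5, 9]
append row[-1]+row[2] = 9+9 = 18 → [9, 5, 9, 18]
row[1] = row[-1]-row[2] = 18-9 = 9 → [9, 9, 9, 18]
append row[1]+row[3] = 9+18 = 27 → [9, 9, 9, 18, 27]
pop(3) removes 18 → [9, 9, 9, 27]
sum = 54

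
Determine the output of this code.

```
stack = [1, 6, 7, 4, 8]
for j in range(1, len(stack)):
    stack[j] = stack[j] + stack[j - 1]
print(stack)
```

[1, 7, 14, 18, 26]

j=1: stack[1] = 6+1 = 7 → [1, 7, 7, 4, 8]
j=2: stack[2] = 7+7 = 14 → [1, 7, 14, 4, 8]
j=3: stack[3] = 4+14 = 18 → [1, 7, 14, 18, 8]
j=4: stack[4] = 8+18 = 26 → [1, 7, 14, 18, 26]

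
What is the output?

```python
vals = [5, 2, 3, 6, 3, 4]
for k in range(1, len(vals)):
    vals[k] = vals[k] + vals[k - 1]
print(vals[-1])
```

23

k=1: vals[1] = 2+5 = 7 → [5, 7, 3, 6, 3, 4]
k=2: vals[2] = 3+7 = 10 → [5, 7, 10, 6, 3, 4]
k=3: vals[3] = 6+10 = 16 → [5, 7, 10, 16, 3, 4]
k=4: vals[4] = 3+16 = 19 → [5, 7, 10, 16, 19, 4]
k=5: vals[5] = 4+19 = 23 → [5, 7, 10, 16, 19, 23]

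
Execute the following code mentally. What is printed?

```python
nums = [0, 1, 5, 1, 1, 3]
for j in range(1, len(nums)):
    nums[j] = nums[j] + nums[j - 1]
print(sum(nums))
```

33

j=1: nums[1] = 1+0 = 1 → [0, 1, 5, 1, 1, 3]
j=2: nums[2] = 5+1 = 6 → [0, 1, 6, 1, 1, 3]
j=3: nums[3] = 1+6 = 7 → [0, 1, 6, 7, 1, 3]
j=4: nums[4] = 1+7 = 8 → [0, 1, 6, 7, 8, 3]
j=5: nums[5] = 3+8 = 11 → [0, 1, 6, 7, 8, 11]
sum = 33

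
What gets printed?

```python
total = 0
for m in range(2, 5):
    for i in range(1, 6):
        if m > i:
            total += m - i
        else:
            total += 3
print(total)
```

m=2,i=1: 2>1, total = 0+1 = 1
m=2,i=2: not 2>2, total = 1+3 = 4
m=2,i=3: not 2>3, total = 4+3 = 7
m=2,i=4: not 2>4, total = 7+3 = 10
m=2,i=5: not 2>5, total = 10+3 = 13
m=3,i=1: 3>1, total = 13+2 = 15
m=3,i=2: 3>2, total = 15+1 = 16
m=3,i=3: not 3>3, total = 16+3 = 19
m=3,i=4: not 3>4, total = 19+3 = 22
m=3,i=5: not 3>5, total = 22+3 = 25
m=4,i=1: 4>1, total = 25+3 = 28
m=4,i=2: 4>2, total = 28+2 = 30
m=4,i=3: 4>3, total = 30+1 = 31
m=4,i=4: not 4>4, total = 31+3 = 34
m=4,i=5: not 4>5, total = 34+3 = 37

37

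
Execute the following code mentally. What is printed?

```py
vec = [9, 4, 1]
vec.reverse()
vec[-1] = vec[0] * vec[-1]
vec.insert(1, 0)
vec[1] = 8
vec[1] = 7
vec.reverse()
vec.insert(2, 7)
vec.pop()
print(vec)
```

[9, 4, 7, 7]

reverse → [1, 4, 9]
vec[-1] = vec[0]*vec[-1] = 1*9 = 9 → [1, 4, 9]
insert 0 at 1 → [1, 0, 4, 9]
vec[1] = 8 → [1, 8, 4, 9]
vec[1] = 7 → [1, 7, 4, 9]
reverse → [9, 4, 7, 1]
insert 7 at 2 → [9, 4, 7, 7, 1]
pop() removes 1 → [9, 4, 7, 7]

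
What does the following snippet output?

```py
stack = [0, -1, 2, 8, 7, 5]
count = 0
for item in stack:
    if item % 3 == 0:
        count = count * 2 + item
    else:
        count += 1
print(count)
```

5

item=0: %3==0, count = 0*2+0 = 0
item=-1: not %3==0, count = 0+1 = 1
item=2: not %3==0, count = 1+1 = 2
item=8: not %3==0, count = 2+1 = 3
item=7: not %3==0, count = 3+1 = 4
item=5: not %3==0, count = 4+1 = 5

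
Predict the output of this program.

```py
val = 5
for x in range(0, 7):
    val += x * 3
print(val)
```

68

x=0: val = 5+0*3 = 5
x=1: val = 5+1*3 = 8
x=2: val = 8+2*3 = 14
x=3: val = 14+3*3 = 23
x=4: val = 23+4*3 = 35
x=5: val = 35+5*3 = 50
x=6: val = 50+6*3 = 68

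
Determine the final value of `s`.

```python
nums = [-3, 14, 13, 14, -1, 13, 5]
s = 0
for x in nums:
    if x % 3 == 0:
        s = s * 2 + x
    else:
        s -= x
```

x=-3: %3==0, s = 0*2+(-3) = -3
x=14: not %3==0, s = (-3)-14 = -17
x=13: not %3==0, s = (-17)-13 = -30
x=14: not %3==0, s = (-30)-14 = -44
x=-1: not %3==0, s = (-44)-(-1) = -43
x=13: not %3==0, s = (-43)-13 = -56
x=5: not %3==0, s = (-56)-5 = -61

-61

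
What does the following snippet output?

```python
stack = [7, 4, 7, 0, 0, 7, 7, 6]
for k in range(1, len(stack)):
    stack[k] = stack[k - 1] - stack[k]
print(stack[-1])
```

k=1: stack[1] = 7-4 = 3 → [7, 3, 7, 0, 0, 7, 7, 6]
k=2: stack[2] = 3-7 = -4 → [7, 3, -4, 0, 0, 7, 7, 6]
k=3: stack[3] = (-4)-0 = -4 → [7, 3, -4, -4, 0, 7, 7, 6]
k=4: stack[4] = (-4)-0 = -4 → [7, 3, -4, -4, -4, 7, 7, 6]
k=5: stack[5] = (-4)-7 = -11 → [7, 3, -4, -4, -4, -11, 7, 6]
k=6: stack[6] = (-11)-7 = -18 → [7, 3, -4, -4, -4, -11, -18, 6]
k=7: stack[7] = (-18)-6 = -24 → [7, 3, -4, -4, -4, -11, -18, -24]

-24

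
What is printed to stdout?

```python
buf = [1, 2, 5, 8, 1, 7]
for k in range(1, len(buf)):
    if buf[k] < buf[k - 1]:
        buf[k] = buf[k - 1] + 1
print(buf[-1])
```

k=1: 2>=1, unchanged → [1, 2, 5, 8, 1, 7]
k=2: 5>=2, unchanged → [1, 2, 5, 8, 1, 7]
k=3: 8>=5, unchanged → [1, 2, 5, 8, 1, 7]
k=4: 1<8, buf[4] = 8+1 = 9 → [1, 2, 5, 8, 9, 7]
k=5: 7<9, buf[5] = 9+1 = 10 → [1, 2, 5, 8, 9, 10]

10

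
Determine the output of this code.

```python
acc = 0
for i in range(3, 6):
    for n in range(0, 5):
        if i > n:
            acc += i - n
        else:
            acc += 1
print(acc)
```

34

i=3,n=0: 3>0, acc = 0+3 = 3
i=3,n=1: 3>1, acc = 3+2 = 5
i=3,n=2: 3>2, acc = 5+1 = 6
i=3,n=3: not 3>3, acc = 6+1 = 7
i=3,n=4: not 3>4, acc = 7+1 = 8
i=4,n=0: 4>0, acc = 8+4 = 12
i=4,n=1: 4>1, acc = 12+3 = 15
i=4,n=2: 4>2, acc = 15+2 = 17
i=4,n=3: 4>3, acc = 17+1 = 18
i=4,n=4: not 4>4, acc = 18+1 = 19
i=5,n=0: 5>0, acc = 19+5 = 24
i=5,n=1: 5>1, acc = 24+4 = 28
i=5,n=2: 5>2, acc = 28+3 = 31
i=5,n=3: 5>3, acc = 31+2 = 33
i=5,n=4: 5>4, acc = 33+1 = 34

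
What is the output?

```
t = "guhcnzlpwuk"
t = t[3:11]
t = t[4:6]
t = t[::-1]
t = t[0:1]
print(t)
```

w

slice [3:11] → 'cnzlpwuk'
slice [4:6] → 'pw'
reverse → 'wp'
slice [0:1] → 'w'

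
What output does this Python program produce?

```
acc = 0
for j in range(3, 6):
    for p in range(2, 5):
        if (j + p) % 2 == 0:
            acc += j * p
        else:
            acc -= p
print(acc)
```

33

j=3,p=2: odd sum, acc = 0-2 = -2
j=3,p=3: even sum, acc = (-2)+9 = 7
j=3,p=4: odd sum, acc = 7-4 = 3
j=4,p=2: even sum, acc = 3+8 = 11
j=4,p=3: odd sum, acc = 11-3 = 8
j=4,p=4: even sum, acc = 8+16 = 24
j=5,p=2: odd sum, acc = 24-2 = 22
j=5,p=3: even sum, acc = 22+15 = 37
j=5,p=4: odd sum, acc = 37-4 = 33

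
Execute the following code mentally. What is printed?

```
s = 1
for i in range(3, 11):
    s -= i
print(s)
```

i=3: s = 1-3 = -2
i=4: s = (-2)-4 = -6
i=5: s = (-6)-5 = -11
i=6: s = (-11)-6 = -17
i=7: s = (-17)-7 = -24
i=8: s = (-24)-8 = -32
i=9: s = (-32)-9 = -41
i=10: s = (-41)-10 = -51

-51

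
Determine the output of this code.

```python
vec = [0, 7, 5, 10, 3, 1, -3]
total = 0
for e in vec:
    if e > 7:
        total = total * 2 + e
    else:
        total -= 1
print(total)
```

1

e=0: not >7, total = 0-1 = -1
e=7: not >7, total = (-1)-1 = -2
e=5: not >7, total = (-2)-1 = -3
e=10: >7, total = (-3)*2+10 = 4
e=3: not >7, total = 4-1 = 3
e=1: not >7, total = 3-1 = 2
e=-3: not >7, total = 2-1 = 1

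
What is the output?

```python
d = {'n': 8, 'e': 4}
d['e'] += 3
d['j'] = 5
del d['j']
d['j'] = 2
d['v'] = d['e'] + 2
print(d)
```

d['e'] = 4+3 = 7 → {'n': 8, 'e': 7}
d['j'] = 5 → {'n': 8, 'e': 7, 'j': 5}
del 'j' → {'n': 8, 'e': 7}
d['j'] = 2 → {'n': 8, 'e': 7, 'j': 2}
d['v'] = d['e']+2 = 9 → {'n': 8, 'e': 7, 'j': 2, 'v': 9}

{'n': 8, 'e': 7, 'j': 2, 'v': 9}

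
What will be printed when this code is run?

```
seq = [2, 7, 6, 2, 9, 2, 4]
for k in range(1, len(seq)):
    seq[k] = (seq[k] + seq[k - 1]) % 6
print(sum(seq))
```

k=1: seq[1] = (7+2)%6 = 3 → [2, 3, 6, 2, 9, 2, 4]
k=2: seq[2] = (6+3)%6 = 3 → [2, 3, 3, 2, 9, 2, 4]
k=3: seq[3] = (2+3)%6 = 5 → [2, 3, 3, 5, 9, 2, 4]
k=4: seq[4] = (9+5)%6 = 2 → [2, 3, 3, 5, 2, 2, 4]
k=5: seq[5] = (2+2)%6 = 4 → [2, 3, 3, 5, 2, 4, 4]
k=6: seq[6] = (4+4)%6 = 2 → [2, 3, 3, 5, 2, 4, 2]
sum = 21

21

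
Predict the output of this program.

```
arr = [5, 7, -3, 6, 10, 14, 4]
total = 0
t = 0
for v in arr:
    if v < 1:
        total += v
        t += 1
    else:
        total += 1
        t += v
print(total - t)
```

v=5: not <1, total = 0+1 = 1; t=5
v=7: not <1, total = 1+1 = 2; t=12
v=-3: <1, total = 2+(-3) = -1; t=13
v=6: not <1, total = (-1)+1 = 0; t=19
v=10: not <1, total = 0+1 = 1; t=29
v=14: not <1, total = 1+1 = 2; t=43
v=4: not <1, total = 2+1 = 3; t=47
total-t = 3-47 = -44

-44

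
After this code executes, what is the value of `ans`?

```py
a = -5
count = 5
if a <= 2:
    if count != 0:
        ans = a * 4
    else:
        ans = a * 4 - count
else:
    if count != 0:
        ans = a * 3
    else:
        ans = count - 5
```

a=-5, count=5
a <= 2 is True; count != 0 is True
→ ans = a * 4 = -20

-20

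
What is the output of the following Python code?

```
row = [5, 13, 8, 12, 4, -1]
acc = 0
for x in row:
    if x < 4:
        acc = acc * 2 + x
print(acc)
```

x=5: not <4
x=13: not <4
x=8: not <4
x=12: not <4
x=4: not <4
x=-1: <4, acc = 0*2+(-1) = -1

-1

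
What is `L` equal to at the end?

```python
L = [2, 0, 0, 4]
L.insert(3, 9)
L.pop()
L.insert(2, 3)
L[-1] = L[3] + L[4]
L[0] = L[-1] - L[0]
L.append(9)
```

insert 9 at 3 → [2, 0, 0, 9, 4]
pop() removes 4 → [2, 0, 0, 9]
insert 3 at 2 → [2, 0, 3, 0, 9]
L[-1] = L[3]+L[4] = 0+9 = 9 → [2, 0, 3, 0, 9]
L[0] = L[-1]-L[0] = 9-2 = 7 → [7, 0, 3, 0, 9]
append 9 → [7, 0, 3, 0, 9, 9]

[7, 0, 3, 0, 9, 9]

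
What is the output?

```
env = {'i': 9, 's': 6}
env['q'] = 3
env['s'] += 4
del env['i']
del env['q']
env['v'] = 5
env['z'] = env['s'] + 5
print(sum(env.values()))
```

30

env['q'] = 3 → {'i': 9, 's': 6, 'q': 3}
env['s'] = 6+4 = 10 → {'i': 9, 's': 10, 'q': 3}
del 'i' → {'s': 10, 'q': 3}
del 'q' → {'s': 10}
env['v'] = 5 → {'s': 10, 'v': 5}
env['z'] = env['s']+5 = 15 → {'s': 10, 'v': 5, 'z': 15}
sum of values = 30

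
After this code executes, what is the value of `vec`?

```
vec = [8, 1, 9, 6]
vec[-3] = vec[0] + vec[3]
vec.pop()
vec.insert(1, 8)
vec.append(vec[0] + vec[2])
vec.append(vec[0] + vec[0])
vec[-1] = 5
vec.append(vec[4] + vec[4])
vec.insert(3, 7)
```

[8, 8, 14, 7, 9, 22, 5, 44]

vec[-3] = vec[0]+vec[3] = 8+6 = 14 → [8, 14, 9, 6]
pop() removes 6 → [8, 14, 9]
insert 8 at 1 → [8, 8, 14, 9]
append vec[0]+vec[2] = 8+14 = 22 → [8, 8, 14, 9, 22]
append vec[0]+vec[0] = 8+8 = 16 → [8, 8, 14, 9, 22, 16]
vec[-1] = 5 → [8, 8, 14, 9, 22, 5]
append vec[4]+vec[4] = 22+22 = 44 → [8, 8, 14, 9, 22, 5, 44]
insert 7 at 3 → [8, 8, 14, 7, 9, 22, 5, 44]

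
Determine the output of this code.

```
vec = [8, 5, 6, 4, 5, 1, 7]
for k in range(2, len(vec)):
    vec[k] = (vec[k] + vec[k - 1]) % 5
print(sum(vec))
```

k=2: vec[2] = (6+5)%5 = 1 → [8, 5, 1, 4, 5, 1, 7]
k=3: vec[3] = (4+1)%5 = 0 → [8, 5, 1, 0, 5, 1, 7]
k=4: vec[4] = (5+0)%5 = 0 → [8, 5, 1, 0, 0, 1, 7]
k=5: vec[5] = (1+0)%5 = 1 → [8, 5, 1, 0, 0, 1, 7]
k=6: vec[6] = (7+1)%5 = 3 → [8, 5, 1, 0, 0, 1, 3]
sum = 18

18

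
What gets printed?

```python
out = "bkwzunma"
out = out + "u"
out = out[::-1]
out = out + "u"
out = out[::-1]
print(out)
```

+ 'u' → 'bkwzunmau'
reverse → 'uamnuzwkb'
+ 'u' → 'uamnuzwkbu'
reverse → 'ubkwzunmau'

ubkwzunmau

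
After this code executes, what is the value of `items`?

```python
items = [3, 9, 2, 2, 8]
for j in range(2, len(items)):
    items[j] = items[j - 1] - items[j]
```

j=2: items[2] = 9-2 = 7 → [3, 9, 7, 2, 8]
j=3: items[3] = 7-2 = 5 → [3, 9, 7, 5, 8]
j=4: items[4] = 5-8 = -3 → [3, 9, 7, 5, -3]

[3, 9, 7, 5, -3]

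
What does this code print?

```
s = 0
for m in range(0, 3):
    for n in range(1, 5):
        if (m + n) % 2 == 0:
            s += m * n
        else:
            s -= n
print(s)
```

m=0,n=1: odd sum, s = 0-1 = -1
m=0,n=2: even sum, s = (-1)+0 = -1
m=0,n=3: odd sum, s = (-1)-3 = -4
m=0,n=4: even sum, s = (-4)+0 = -4
m=1,n=1: even sum, s = (-4)+1 = -3
m=1,n=2: odd sum, s = (-3)-2 = -5
m=1,n=3: even sum, s = (-5)+3 = -2
m=1,n=4: odd sum, s = (-2)-4 = -6
m=2,n=1: odd sum, s = (-6)-1 = -7
m=2,n=2: even sum, s = (-7)+4 = -3
m=2,n=3: odd sum, s = (-3)-3 = -6
m=2,n=4: even sum, s = (-6)+8 = 2

2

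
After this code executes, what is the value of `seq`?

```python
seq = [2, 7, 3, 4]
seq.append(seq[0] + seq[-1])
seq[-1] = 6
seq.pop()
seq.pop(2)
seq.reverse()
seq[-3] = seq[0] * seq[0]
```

[16, 7, 2]

append seq[0]+seq[-1] = 2+4 = 6 → [2, 7, 3, 4, 6]
seq[-1] = 6 → [2, 7, 3, 4, 6]
pop() removes 6 → [2, 7, 3, 4]
pop(2) removes 3 → [2, 7, 4]
reverse → [4, 7, 2]
seq[-3] = seq[0]*seq[0] = 4*4 = 16 → [16, 7, 2]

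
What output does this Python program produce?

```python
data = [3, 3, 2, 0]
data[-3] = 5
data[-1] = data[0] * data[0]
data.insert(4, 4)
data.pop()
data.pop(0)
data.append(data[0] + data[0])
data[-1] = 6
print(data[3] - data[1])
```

data[-3] = 5 → [3, 5, 2, 0]
data[-1] = data[0]*data[0] = 3*3 = 9 → [3, 5, 2, 9]
insert 4 at 4 → [3, 5, 2, 9, 4]
pop() removes 4 → [3, 5, 2, 9]
pop(0) removes 3 → [5, 2, 9]
append data[0]+data[0] = 5+5 = 10 → [5, 2, 9, 10]
data[-1] = 6 → [5, 2, 9, 6]
data[3]-data[1] = 6-2 = 4

4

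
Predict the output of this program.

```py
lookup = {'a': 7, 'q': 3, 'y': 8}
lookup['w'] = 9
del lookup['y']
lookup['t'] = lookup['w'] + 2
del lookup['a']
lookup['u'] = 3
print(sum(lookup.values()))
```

26

lookup['w'] = 9 → {'a': 7, 'q': 3, 'y': 8, 'w': 9}
del 'y' → {'a': 7, 'q': 3, 'w': 9}
lookup['t'] = lookup['w']+2 = 11 → {'a': 7, 'q': 3, 'w': 9, 't': 11}
del 'a' → {'q': 3, 'w': 9, 't': 11}
lookup['u'] = 3 → {'q': 3, 'w': 9, 't': 11, 'u': 3}
sum of values = 26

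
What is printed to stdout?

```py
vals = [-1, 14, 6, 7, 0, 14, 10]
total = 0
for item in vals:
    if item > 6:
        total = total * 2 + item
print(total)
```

item=-1: not >6
item=14: >6, total = 0*2+14 = 14
item=6: not >6
item=7: >6, total = 14*2+7 = 35
item=0: not >6
item=14: >6, total = 35*2+14 = 84
item=10: >6, total = 84*2+10 = 178

178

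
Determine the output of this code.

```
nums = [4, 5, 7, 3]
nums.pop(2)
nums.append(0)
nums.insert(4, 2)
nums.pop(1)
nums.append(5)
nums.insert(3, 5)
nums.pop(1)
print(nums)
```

[4, 0, 5, 2, 5]

pop(2) removes 7 → [4, 5, 3]
append 0 → [4, 5, 3, 0]
insert 2 at 4 → [4, 5, 3, 0, 2]
pop(1) removes 5 → [4, 3, 0, 2]
append 5 → [4, 3, 0, 2, 5]
insert 5 at 3 → [4, 3, 0, 5, 2, 5]
pop(1) removes 3 → [4, 0, 5, 2, 5]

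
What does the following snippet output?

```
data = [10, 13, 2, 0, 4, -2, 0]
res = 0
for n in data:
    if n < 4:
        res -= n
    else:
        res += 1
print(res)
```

3

n=10: not <4, res = 0+1 = 1
n=13: not <4, res = 1+1 = 2
n=2: <4, res = 2-2 = 0
n=0: <4, res = 0-0 = 0
n=4: not <4, res = 0+1 = 1
n=-2: <4, res = 1-(-2) = 3
n=0: <4, res = 3-0 = 3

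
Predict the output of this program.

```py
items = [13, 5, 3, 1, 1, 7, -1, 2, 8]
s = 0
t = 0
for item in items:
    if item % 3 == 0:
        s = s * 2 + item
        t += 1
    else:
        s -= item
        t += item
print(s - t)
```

item=13: not %3==0, s = 0-13 = -13; t=13
item=5: not %3==0, s = (-13)-5 = -18; t=18
item=3: %3==0, s = (-18)*2+3 = -33; t=19
item=1: not %3==0, s = (-33)-1 = -34; t=20
item=1: not %3==0, s = (-34)-1 = -35; t=21
item=7: not %3==0, s = (-35)-7 = -42; t=28
item=-1: not %3==0, s = (-42)-(-1) = -41; t=27
item=2: not %3==0, s = (-41)-2 = -43; t=29
item=8: not %3==0, s = (-43)-8 = -51; t=37
s-t = (-51)-37 = -88

-88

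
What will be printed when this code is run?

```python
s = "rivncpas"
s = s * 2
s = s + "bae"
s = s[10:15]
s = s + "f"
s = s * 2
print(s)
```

repeat ×2 → 'rivncpasrivncpas'
+ 'bae' → 'rivncpasrivncpasbae'
slice [10:15] → 'vncpa'
+ 'f' → 'vncpaf'
repeat ×2 → 'vncpafvncpaf'

vncpafvncpaf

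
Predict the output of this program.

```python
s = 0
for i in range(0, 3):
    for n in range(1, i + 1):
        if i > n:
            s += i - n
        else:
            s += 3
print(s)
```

i=1,n=1: not 1>1, s = 0+3 = 3
i=2,n=1: 2>1, s = 3+1 = 4
i=2,n=2: not 2>2, s = 4+3 = 7

7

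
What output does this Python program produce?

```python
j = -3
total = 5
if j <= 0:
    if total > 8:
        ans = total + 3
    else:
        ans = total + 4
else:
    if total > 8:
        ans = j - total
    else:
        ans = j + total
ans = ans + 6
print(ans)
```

j=-3, total=5
j <= 0 is True; total > 8 is False
→ ans = total + 4 = 9
ans = 9+6 = 15

15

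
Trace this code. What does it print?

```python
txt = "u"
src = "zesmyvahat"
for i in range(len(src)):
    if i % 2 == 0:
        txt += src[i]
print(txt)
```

uzsyaa

i=0: add 'z' → 'uz'
i=1: skip
i=2: add 's' → 'uzs'
i=3: skip
i=4: add 'y' → 'uzsy'
i=5: skip
i=6: add 'a' → 'uzsya'
i=7: skip
i=8: add 'a' → 'uzsyaa'
i=9: skip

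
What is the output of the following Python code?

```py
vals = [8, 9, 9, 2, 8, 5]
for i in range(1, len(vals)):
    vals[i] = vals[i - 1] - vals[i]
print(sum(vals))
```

-60

i=1: vals[1] = 8-9 = -1 → [8, -1, 9, 2, 8, 5]
i=2: vals[2] = (-1)-9 = -10 → [8, -1, -10, 2, 8, 5]
i=3: vals[3] = (-10)-2 = -12 → [8, -1, -10, -12, 8, 5]
i=4: vals[4] = (-12)-8 = -20 → [8, -1, -10, -12, -20, 5]
i=5: vals[5] = (-20)-5 = -25 → [8, -1, -10, -12, -20, -25]
sum = -60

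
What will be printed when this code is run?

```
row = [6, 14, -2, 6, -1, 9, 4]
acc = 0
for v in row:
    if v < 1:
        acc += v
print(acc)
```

v=6: not <1
v=14: not <1
v=-2: <1, acc = 0+(-2) = -2
v=6: not <1
v=-1: <1, acc = (-2)+(-1) = -3
v=9: not <1
v=4: not <1

-3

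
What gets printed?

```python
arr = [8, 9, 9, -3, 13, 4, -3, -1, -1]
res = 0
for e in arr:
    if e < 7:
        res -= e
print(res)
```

e=8: not <7
e=9: not <7
e=9: not <7
e=-3: <7, res = 0-(-3) = 3
e=13: not <7
e=4: <7, res = 3-4 = -1
e=-3: <7, res = (-1)-(-3) = 2
e=-1: <7, res = 2-(-1) = 3
e=-1: <7, res = 3-(-1) = 4

4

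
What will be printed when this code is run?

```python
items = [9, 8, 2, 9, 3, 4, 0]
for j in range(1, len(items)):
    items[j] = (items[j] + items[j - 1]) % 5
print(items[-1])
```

j=1: items[1] = (8+9)%5 = 2 → [9, 2, 2, 9, 3, 4, 0]
j=2: items[2] = (2+2)%5 = 4 → [9, 2, 4, 9, 3, 4, 0]
j=3: items[3] = (9+4)%5 = 3 → [9, 2, 4, 3, 3, 4, 0]
j=4: items[4] = (3+3)%5 = 1 → [9, 2, 4, 3, 1, 4, 0]
j=5: items[5] = (4+1)%5 = 0 → [9, 2, 4, 3, 1, 0, 0]
j=6: items[6] = (0+0)%5 = 0 → [9, 2, 4, 3, 1, 0, 0]

0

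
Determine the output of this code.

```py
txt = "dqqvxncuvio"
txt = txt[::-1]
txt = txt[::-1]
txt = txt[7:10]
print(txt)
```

uvi

reverse → 'oivucnxvqqd'
reverse → 'dqqvxncuvio'
slice [7:10] → 'uvi'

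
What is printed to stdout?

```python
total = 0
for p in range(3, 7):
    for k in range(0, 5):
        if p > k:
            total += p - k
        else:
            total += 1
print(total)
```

p=3,k=0: 3>0, total = 0+3 = 3
p=3,k=1: 3>1, total = 3+2 = 5
p=3,k=2: 3>2, total = 5+1 = 6
p=3,k=3: not 3>3, total = 6+1 = 7
p=3,k=4: not 3>4, total = 7+1 = 8
p=4,k=0: 4>0, total = 8+4 = 12
p=4,k=1: 4>1, total = 12+3 = 15
p=4,k=2: 4>2, total = 15+2 = 17
p=4,k=3: 4>3, total = 17+1 = 18
p=4,k=4: not 4>4, total = 18+1 = 19
p=5,k=0: 5>0, total = 19+5 = 24
p=5,k=1: 5>1, total = 24+4 = 28
p=5,k=2: 5>2, total = 28+3 = 31
p=5,k=3: 5>3, total = 31+2 = 33
p=5,k=4: 5>4, total = 33+1 = 34
p=6,k=0: 6>0, total = 34+6 = 40
p=6,k=1: 6>1, total = 40+5 = 45
p=6,k=2: 6>2, total = 45+4 = 49
p=6,k=3: 6>3, total = 49+3 = 52
p=6,k=4: 6>4, total = 52+2 = 54

54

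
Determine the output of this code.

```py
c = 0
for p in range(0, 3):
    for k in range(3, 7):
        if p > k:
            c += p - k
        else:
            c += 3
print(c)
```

p=0,k=3: not 0>3, c = 0+3 = 3
p=0,k=4: not 0>4, c = 3+3 = 6
p=0,k=5: not 0>5, c = 6+3 = 9
p=0,k=6: not 0>6, c = 9+3 = 12
p=1,k=3: not 1>3, c = 12+3 = 15
p=1,k=4: not 1>4, c = 15+3 = 18
p=1,k=5: not 1>5, c = 18+3 = 21
p=1,k=6: not 1>6, c = 21+3 = 24
p=2,k=3: not 2>3, c = 24+3 = 27
p=2,k=4: not 2>4, c = 27+3 = 30
p=2,k=5: not 2>5, c = 30+3 = 33
p=2,k=6: not 2>6, c = 33+3 = 36

36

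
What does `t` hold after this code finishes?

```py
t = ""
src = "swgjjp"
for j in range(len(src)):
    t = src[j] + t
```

j=0: prepend 's' → 's'
j=1: prepend 'w' → 'ws'
j=2: prepend 'g' → 'gws'
j=3: prepend 'j' → 'jgws'
j=4: prepend 'j' → 'jjgws'
j=5: prepend 'p' → 'pjjgws'

'pjjgws'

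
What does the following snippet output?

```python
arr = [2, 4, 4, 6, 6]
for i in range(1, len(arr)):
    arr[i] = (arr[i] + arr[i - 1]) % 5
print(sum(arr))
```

i=1: arr[1] = (4+2)%5 = 1 → [2, 1, 4, 6, 6]
i=2: arr[2] = (4+1)%5 = 0 → [2, 1, 0, 6, 6]
i=3: arr[3] = (6+0)%5 = 1 → [2, 1, 0, 1, 6]
i=4: arr[4] = (6+1)%5 = 2 → [2, 1, 0, 1, 2]
sum = 6

6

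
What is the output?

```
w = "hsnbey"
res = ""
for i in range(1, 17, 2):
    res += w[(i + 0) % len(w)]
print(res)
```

i=1: add w[1]='s' → 's'
i=3: add w[3]='b' → 'sb'
i=5: add w[5]='y' → 'sby'
i=7: add w[1]='s' → 'sbys'
i=9: add w[3]='b' → 'sbysb'
i=11: add w[5]='y' → 'sbysby'
i=13: add w[1]='s' → 'sbysbys'
i=15: add w[3]='b' → 'sbysbysb'

sbysbysb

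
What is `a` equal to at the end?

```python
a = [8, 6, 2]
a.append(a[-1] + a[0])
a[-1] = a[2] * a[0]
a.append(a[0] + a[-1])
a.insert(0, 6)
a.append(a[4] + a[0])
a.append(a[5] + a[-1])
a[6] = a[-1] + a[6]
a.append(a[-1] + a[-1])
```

append a[-1]+a[0] = 2+8 = 10 → [8, 6, 2, 10]
a[-1] = a[2]*a[0] = 2*8 = 16 → [8, 6, 2, 16]
append a[0]+a[-1] = 8+16 = 24 → [8, 6, 2, 16, 24]
insert 6 at 0 → [6, 8, 6, 2, 16, 24]
append a[4]+a[0] = 16+6 = 22 → [6, 8, 6, 2, 16, 24, 22]
append a[5]+a[-1] = 24+22 = 46 → [6, 8, 6, 2, 16, 24, 22, 46]
a[6] = a[-1]+a[6] = 46+22 = 68 → [6, 8, 6, 2, 16, 24, 68, 46]
append a[-1]+a[-1] = 46+46 = 92 → [6, 8, 6, 2, 16, 24, 68, 46, 92]

[6, 8, 6, 2, 16, 24, 68, 46, 92]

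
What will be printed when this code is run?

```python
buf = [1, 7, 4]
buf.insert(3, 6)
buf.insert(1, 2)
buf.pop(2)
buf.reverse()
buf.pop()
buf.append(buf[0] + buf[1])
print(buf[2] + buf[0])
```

8

insert 6 at 3 → [1, 7, 4, 6]
insert 2 at 1 → [1, 2, 7, 4, 6]
pop(2) removes 7 → [1, 2, 4, 6]
reverse → [6, 4, 2, 1]
pop() removes 1 → [6, 4, 2]
append buf[0]+buf[1] = 6+4 = 10 → [6, 4, 2, 10]
buf[2]+buf[0] = 2+6 = 8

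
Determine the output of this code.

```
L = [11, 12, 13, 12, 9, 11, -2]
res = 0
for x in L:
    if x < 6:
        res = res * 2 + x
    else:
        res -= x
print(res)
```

x=11: not <6, res = 0-11 = -11
x=12: not <6, res = (-11)-12 = -23
x=13: not <6, res = (-23)-13 = -36
x=12: not <6, res = (-36)-12 = -48
x=9: not <6, res = (-48)-9 = -57
x=11: not <6, res = (-57)-11 = -68
x=-2: <6, res = (-68)*2+(-2) = -138

-138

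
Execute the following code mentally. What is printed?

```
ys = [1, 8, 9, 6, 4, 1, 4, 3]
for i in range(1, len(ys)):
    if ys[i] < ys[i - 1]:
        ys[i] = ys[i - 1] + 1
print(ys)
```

[1, 8, 9, 10, 11, 12, 13, 14]

i=1: 8>=1, unchanged → [1, 8, 9, 6, 4, 1, 4, 3]
i=2: 9>=8, unchanged → [1, 8, 9, 6, 4, 1, 4, 3]
i=3: 6<9, ys[3] = 9+1 = 10 → [1, 8, 9, 10, 4, 1, 4, 3]
i=4: 4<10, ys[4] = 10+1 = 11 → [1, 8, 9, 10, 11, 1, 4, 3]
i=5: 1<11, ys[5] = 11+1 = 12 → [1, 8, 9, 10, 11, 12, 4, 3]
i=6: 4<12, ys[6] = 12+1 = 13 → [1, 8, 9, 10, 11, 12, 13, 3]
i=7: 3<13, ys[7] = 13+1 = 14 → [1, 8, 9, 10, 11, 12, 13, 14]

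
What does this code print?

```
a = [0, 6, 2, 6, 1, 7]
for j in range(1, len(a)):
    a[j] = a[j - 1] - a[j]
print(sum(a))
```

-65

j=1: a[1] = 0-6 = -6 → [0, -6, 2, 6, 1, 7]
j=2: a[2] = (-6)-2 = -8 → [0, -6, -8, 6, 1, 7]
j=3: a[3] = (-8)-6 = -14 → [0, -6, -8, -14, 1, 7]
j=4: a[4] = (-14)-1 = -15 → [0, -6, -8, -14, -15, 7]
j=5: a[5] = (-15)-7 = -22 → [0, -6, -8, -14, -15, -22]
sum = -65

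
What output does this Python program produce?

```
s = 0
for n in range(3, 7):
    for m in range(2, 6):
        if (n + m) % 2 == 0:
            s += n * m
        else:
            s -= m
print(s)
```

n=3,m=2: odd sum, s = 0-2 = -2
n=3,m=3: even sum, s = (-2)+9 = 7
n=3,m=4: odd sum, s = 7-4 = 3
n=3,m=5: even sum, s = 3+15 = 18
n=4,m=2: even sum, s = 18+8 = 26
n=4,m=3: odd sum, s = 26-3 = 23
n=4,m=4: even sum, s = 23+16 = 39
n=4,m=5: odd sum, s = 39-5 = 34
n=5,m=2: odd sum, s = 34-2 = 32
n=5,m=3: even sum, s = 32+15 = 47
n=5,m=4: odd sum, s = 47-4 = 43
n=5,m=5: even sum, s = 43+25 = 68
n=6,m=2: even sum, s = 68+12 = 80
n=6,m=3: odd sum, s = 80-3 = 77
n=6,m=4: even sum, s = 77+24 = 101
n=6,m=5: odd sum, s = 101-5 = 96

96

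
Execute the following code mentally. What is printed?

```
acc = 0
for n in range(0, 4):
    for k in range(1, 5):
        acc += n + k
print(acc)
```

64

n=0,k=1: acc = 0+1 = 1
n=0,k=2: acc = 1+2 = 3
n=0,k=3: acc = 3+3 = 6
n=0,k=4: acc = 6+4 = 10
n=1,k=1: acc = 10+2 = 12
n=1,k=2: acc = 12+3 = 15
n=1,k=3: acc = 15+4 = 19
n=1,k=4: acc = 19+5 = 24
n=2,k=1: acc = 24+3 = 27
n=2,k=2: acc = 27+4 = 31
n=2,k=3: acc = 31+5 = 36
n=2,k=4: acc = 36+6 = 42
n=3,k=1: acc = 42+4 = 46
n=3,k=2: acc = 46+5 = 51
n=3,k=3: acc = 51+6 = 57
n=3,k=4: acc = 57+7 = 64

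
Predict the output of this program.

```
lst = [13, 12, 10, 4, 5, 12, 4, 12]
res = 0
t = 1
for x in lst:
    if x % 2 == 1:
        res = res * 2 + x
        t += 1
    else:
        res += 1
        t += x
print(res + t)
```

x=13: odd, res = 0*2+13 = 13; t=2
x=12: not odd, res = 13+1 = 14; t=14
x=10: not odd, res = 14+1 = 15; t=24
x=4: not odd, res = 15+1 = 16; t=28
x=5: odd, res = 16*2+5 = 37; t=29
x=12: not odd, res = 37+1 = 38; t=41
x=4: not odd, res = 38+1 = 39; t=45
x=12: not odd, res = 39+1 = 40; t=57
res+t = 40+57 = 97

97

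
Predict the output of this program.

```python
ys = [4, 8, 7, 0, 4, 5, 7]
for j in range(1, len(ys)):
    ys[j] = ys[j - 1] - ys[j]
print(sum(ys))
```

j=1: ys[1] = 4-8 = -4 → [4, -4, 7, 0, 4, 5, 7]
j=2: ys[2] = (-4)-7 = -11 → [4, -4, -11, 0, 4, 5, 7]
j=3: ys[3] = (-11)-0 = -11 → [4, -4, -11, -11, 4, 5, 7]
j=4: ys[4] = (-11)-4 = -15 → [4, -4, -11, -11, -15, 5, 7]
j=5: ys[5] = (-15)-5 = -20 → [4, -4, -11, -11, -15, -20, 7]
j=6: ys[6] = (-20)-7 = -27 → [4, -4, -11, -11, -15, -20, -27]
sum = -84

-84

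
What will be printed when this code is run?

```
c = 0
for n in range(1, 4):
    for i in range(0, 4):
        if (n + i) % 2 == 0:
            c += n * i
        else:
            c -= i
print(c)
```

12

n=1,i=0: odd sum, c = 0-0 = 0
n=1,i=1: even sum, c = 0+1 = 1
n=1,i=2: odd sum, c = 1-2 = -1
n=1,i=3: even sum, c = (-1)+3 = 2
n=2,i=0: even sum, c = 2+0 = 2
n=2,i=1: odd sum, c = 2-1 = 1
n=2,i=2: even sum, c = 1+4 = 5
n=2,i=3: odd sum, c = 5-3 = 2
n=3,i=0: odd sum, c = 2-0 = 2
n=3,i=1: even sum, c = 2+3 = 5
n=3,i=2: odd sum, c = 5-2 = 3
n=3,i=3: even sum, c = 3+9 = 12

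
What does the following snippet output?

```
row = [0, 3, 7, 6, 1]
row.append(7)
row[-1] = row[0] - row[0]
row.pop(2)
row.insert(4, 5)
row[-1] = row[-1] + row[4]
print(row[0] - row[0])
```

0

append 7 → [0, 3, 7, 6, 1, 7]
row[-1] = row[0]-row[0] = 0-0 = 0 → [0, 3, 7, 6, 1, 0]
pop(2) removes 7 → [0, 3, 6, 1, 0]
insert 5 at 4 → [0, 3, 6, 1, 5, 0]
row[-1] = row[-1]+row[4] = 0+5 = 5 → [0, 3, 6, 1, 5, 5]
row[0]-row[0] = 0-0 = 0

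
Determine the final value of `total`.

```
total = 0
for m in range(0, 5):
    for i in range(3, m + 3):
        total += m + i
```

70

m=1,i=3: total = 0+4 = 4
m=2,i=3: total = 4+5 = 9
m=2,i=4: total = 9+6 = 15
m=3,i=3: total = 15+6 = 21
m=3,i=4: total = 21+7 = 28
m=3,i=5: total = 28+8 = 36
m=4,i=3: total = 36+7 = 43
m=4,i=4: total = 43+8 = 51
m=4,i=5: total = 51+9 = 60
m=4,i=6: total = 60+10 = 70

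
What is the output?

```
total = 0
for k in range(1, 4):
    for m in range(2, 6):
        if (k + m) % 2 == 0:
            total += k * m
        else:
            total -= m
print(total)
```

k=1,m=2: odd sum, total = 0-2 = -2
k=1,m=3: even sum, total = (-2)+3 = 1
k=1,m=4: odd sum, total = 1-4 = -3
k=1,m=5: even sum, total = (-3)+5 = 2
k=2,m=2: even sum, total = 2+4 = 6
k=2,m=3: odd sum, total = 6-3 = 3
k=2,m=4: even sum, total = 3+8 = 11
k=2,m=5: odd sum, total = 11-5 = 6
k=3,m=2: odd sum, total = 6-2 = 4
k=3,m=3: even sum, total = 4+9 = 13
k=3,m=4: odd sum, total = 13-4 = 9
k=3,m=5: even sum, total = 9+15 = 24

24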